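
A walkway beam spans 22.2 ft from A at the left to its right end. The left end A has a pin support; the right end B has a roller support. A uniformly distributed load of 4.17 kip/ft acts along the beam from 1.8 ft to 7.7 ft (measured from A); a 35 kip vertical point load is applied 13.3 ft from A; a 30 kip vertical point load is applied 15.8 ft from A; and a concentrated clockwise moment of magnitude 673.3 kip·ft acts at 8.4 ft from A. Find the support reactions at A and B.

Resultant of the distributed load: 4.17 × 5.9 = 24.603 kip at 4.75 ft from A.
Taking moments about A: B_y·22.2 − (4.17·5.9)·4.75 − 35·13.3 − 30·15.8 − 673.3 = 0 → B_y = 1729.66425/22.2 = 77.9128 ≈ 77.91 kip.
ΣF_y = 0: A_y + 77.9128 − 4.17·5.9 − 35 − 30 = 0 → A_y = 11.69 kip.
ΣF_x = 0: no horizontal applied forces, so A_x = 0.

A_x = 0, A_y = 11.69 kip, B_y = 77.91 kip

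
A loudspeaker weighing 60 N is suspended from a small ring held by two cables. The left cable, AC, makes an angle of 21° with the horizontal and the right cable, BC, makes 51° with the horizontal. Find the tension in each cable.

T_AC = 39.70 N, T_BC = 58.90 N

ΣF_x = 0: −T_AC·cos21° + T_BC·cos51° = 0 → T_BC = 1.48347·T_AC.
ΣF_y = 0: T_AC·sin21° + T_BC·sin51° = 60.
Substitute: T_AC·(0.358368 + 1.48347·0.777146) = 60 → T_AC = 39.7025 ≈ 39.70 N.
Then T_BC = 1.48347 × 39.7025 = 58.90 N.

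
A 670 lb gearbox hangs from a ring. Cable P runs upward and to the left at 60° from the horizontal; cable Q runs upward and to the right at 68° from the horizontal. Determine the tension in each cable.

T_P = 318.5 lb, T_Q = 425.1 lb

ΣF_x = 0: −T_P·cos60° + T_Q·cos68° = 0 → T_Q = 1.33473·T_P.
ΣF_y = 0: T_P·sin60° + T_Q·sin68° = 670.
Substitute: T_P·(0.866025 + 1.33473·0.927184) = 670 → T_P = 318.507 ≈ 318.5 lb.
Then T_Q = 1.33473 × 318.507 = 425.1 lb.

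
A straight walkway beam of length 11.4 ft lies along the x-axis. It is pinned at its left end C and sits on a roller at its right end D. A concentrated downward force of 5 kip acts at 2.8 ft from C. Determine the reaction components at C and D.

Taking moments about C: D_y·11.4 − 5·2.8 = 0 → D_y = 14/11.4 = 1.22807 ≈ 1.228 kip.
ΣF_y = 0: C_y + 1.22807 − 5 = 0 → C_y = 3.772 kip.
ΣF_x = 0: no horizontal applied forces, so C_x = 0.

C_x = 0, C_y = 3.772 kip, D_y = 1.228 kip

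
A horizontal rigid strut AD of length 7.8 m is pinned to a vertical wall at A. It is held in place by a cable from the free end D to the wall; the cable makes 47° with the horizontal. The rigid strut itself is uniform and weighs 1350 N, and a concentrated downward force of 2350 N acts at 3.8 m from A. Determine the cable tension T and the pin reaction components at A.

ΣM about A: T·sin47°·7.8 − 1350·3.9 − 2350·3.8 = 0 → T = 14195/(7.8·0.731354) = 2488.36 ≈ 2488 N.
ΣF_x = 0: A_x − T·cos47° = 0 → A_x = 2488.36 × 0.681998 = 1697 N.
ΣF_y = 0: A_y + T·sin47° − 1350 − 2350 = 0 → A_y = 3700 − 2488.36 × 0.731354 = 1880 N.

T = 2488 N, A_x = 1697 N, A_y = 1880 N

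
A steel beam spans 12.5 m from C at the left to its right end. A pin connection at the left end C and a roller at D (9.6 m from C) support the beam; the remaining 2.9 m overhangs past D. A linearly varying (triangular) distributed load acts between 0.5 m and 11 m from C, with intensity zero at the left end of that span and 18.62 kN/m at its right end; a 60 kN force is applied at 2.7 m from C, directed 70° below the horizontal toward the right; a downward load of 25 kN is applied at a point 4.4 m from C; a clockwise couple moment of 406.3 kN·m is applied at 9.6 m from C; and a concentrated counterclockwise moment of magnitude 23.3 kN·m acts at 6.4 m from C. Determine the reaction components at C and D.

C_x = -20.52 kN, C_y = 35.55 kN, D_y = 143.6 kN

Resultant of the triangular load: ½ × 18.62 × 10.5 = 97.755 kN, acting at 7.5 m from C (one-third of the span from the peak).
Taking moments about C: D_y·9.6 − (½·18.62·10.5)·7.5 − 60·sin70°·2.7 − 25·4.4 − 406.3 + 23.3 = 0 → D_y = 1378.39/9.6 = 143.582 ≈ 143.6 kN.
ΣF_y = 0: C_y + 143.582 − ½·18.62·10.5 − 60·sin70° − 25 = 0 → C_y = 35.55 kN.
ΣF_x = 0: C_x + 60·cos70° = 0 → C_x = -20.52 kN.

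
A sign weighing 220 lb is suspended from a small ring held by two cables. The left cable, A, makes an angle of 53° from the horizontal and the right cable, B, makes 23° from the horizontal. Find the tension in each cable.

T_A = 208.7 lb, T_B = 136.5 lb

ΣF_x = 0: −T_A·cos53° + T_B·cos23° = 0 → T_B = 0.653788·T_A.
ΣF_y = 0: T_A·sin53° + T_B·sin23° = 220.
Substitute: T_A·(0.798636 + 0.653788·0.390731) = 220 → T_A = 208.711 ≈ 208.7 lb.
Then T_B = 0.653788 × 208.711 = 136.5 lb.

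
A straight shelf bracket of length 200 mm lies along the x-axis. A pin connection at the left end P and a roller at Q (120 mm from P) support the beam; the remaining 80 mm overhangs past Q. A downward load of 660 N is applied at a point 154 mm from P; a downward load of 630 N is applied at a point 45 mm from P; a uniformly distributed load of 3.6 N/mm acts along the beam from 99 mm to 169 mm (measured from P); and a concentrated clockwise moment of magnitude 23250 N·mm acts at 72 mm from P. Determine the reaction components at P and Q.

P_x = 0, P_y = -16.40 N, Q_y = 1558 N

Resultant of the distributed load: 3.6 × 70 = 252 N at 134 mm from P.
Moments about P: Q_y·120 − 660·154 − 630·45 − (3.6·70)·134 − 23250 = 0 → Q_y = 187008/120 = 1558.4 ≈ 1558 N.
ΣF_y = 0: P_y + 1558.4 − 660 − 630 − 3.6·70 = 0 → P_y = -16.40 N.
ΣF_x = 0: no horizontal applied forces, so P_x = 0.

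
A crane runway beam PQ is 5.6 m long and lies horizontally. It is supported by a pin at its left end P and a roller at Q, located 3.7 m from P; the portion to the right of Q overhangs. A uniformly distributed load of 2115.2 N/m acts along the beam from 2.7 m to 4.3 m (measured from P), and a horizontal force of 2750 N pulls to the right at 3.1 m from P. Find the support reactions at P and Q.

P_x = -2750 N, P_y = 182.9 N, Q_y = 3201 N

Resultant of the distributed load: 2115.2 × 1.6 = 3384.32 N at 3.5 m from P.
Taking moments about P: Q_y·3.7 − (2115.2·1.6)·3.5 = 0 → Q_y = 11845.12/3.7 = 3201.38 ≈ 3201 N.
ΣF_y = 0: P_y + 3201.38 − 2115.2·1.6 = 0 → P_y = 182.9 N.
ΣF_x = 0: P_x + 2750 = 0 → P_x = -2750 N.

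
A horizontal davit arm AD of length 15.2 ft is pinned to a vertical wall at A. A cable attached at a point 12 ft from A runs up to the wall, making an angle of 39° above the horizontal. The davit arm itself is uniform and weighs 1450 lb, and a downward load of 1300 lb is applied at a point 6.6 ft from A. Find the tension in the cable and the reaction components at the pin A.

T = 2595 lb, A_x = 2017 lb, A_y = 1117 lb

ΣM about A: T·sin39°·12 − 1450·7.6 − 1300·6.6 = 0 → T = 19600/(12·0.62932) = 2595.39 ≈ 2595 lb.
ΣF_x = 0: A_x − T·cos39° = 0 → A_x = 2595.39 × 0.777146 = 2017 lb.
ΣF_y = 0: A_y + T·sin39° − 1450 − 1300 = 0 → A_y = 2750 − 2595.39 × 0.62932 = 1117 lb.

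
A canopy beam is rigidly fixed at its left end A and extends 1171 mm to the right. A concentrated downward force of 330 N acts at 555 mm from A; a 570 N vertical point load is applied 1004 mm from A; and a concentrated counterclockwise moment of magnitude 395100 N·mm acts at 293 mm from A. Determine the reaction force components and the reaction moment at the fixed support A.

A_x = 0, A_y = 900.0 N, M_A = 360300 N·mm

ΣF_x = 0: A_x = 0.
ΣF_y = 0: A_y − 330 − 570 = 0 → A_y = 900.0 N.
ΣM about A: M_A − 330·555 − 570·1004 + 395100 = 0 → M_A = 360300 N·mm.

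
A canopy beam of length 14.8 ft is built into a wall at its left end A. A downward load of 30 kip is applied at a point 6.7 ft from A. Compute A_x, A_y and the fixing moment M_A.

A_x = 0, A_y = 30.00 kip, M_A = 201.0 kip·ft

ΣF_x = 0: A_x = 0.
ΣF_y = 0: A_y − 30 = 0 → A_y = 30.00 kip.
ΣM about A: M_A − 30·6.7 = 0 → M_A = 201.0 kip·ft.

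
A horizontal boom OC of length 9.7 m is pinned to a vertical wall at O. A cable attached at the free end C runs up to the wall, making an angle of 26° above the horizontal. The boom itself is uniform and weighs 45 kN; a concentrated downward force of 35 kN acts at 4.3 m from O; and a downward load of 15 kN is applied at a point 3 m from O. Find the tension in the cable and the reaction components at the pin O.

T = 97.30 kN, O_x = 87.45 kN, O_y = 52.35 kN

ΣM about O: T·sin26°·9.7 − 45·4.85 − 35·4.3 − 15·3 = 0 → T = 413.75/(9.7·0.438371) = 97.3026 ≈ 97.30 kN.
ΣF_x = 0: O_x − T·cos26° = 0 → O_x = 97.3026 × 0.898794 = 87.45 kN.
ΣF_y = 0: O_y + T·sin26° − 45 − 35 − 15 = 0 → O_y = 95 − 97.3026 × 0.438371 = 52.35 kN.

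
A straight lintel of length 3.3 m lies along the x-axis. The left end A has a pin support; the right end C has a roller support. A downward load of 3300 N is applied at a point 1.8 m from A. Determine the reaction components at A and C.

Taking moments about A: C_y·3.3 − 3300·1.8 = 0 → C_y = 5940/3.3 = 1800 N.
ΣF_y = 0: A_y + 1800 − 3300 = 0 → A_y = 1500 N.
ΣF_x = 0: no horizontal applied forces, so A_x = 0.

A_x = 0, A_y = 1500 N, C_y = 1800 N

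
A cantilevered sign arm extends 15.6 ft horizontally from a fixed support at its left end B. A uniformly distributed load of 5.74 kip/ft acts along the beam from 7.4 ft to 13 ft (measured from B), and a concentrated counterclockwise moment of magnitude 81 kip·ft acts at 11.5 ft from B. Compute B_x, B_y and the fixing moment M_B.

Resultant of the distributed load: 5.74 × 5.6 = 32.144 kip at 10.2 ft from B.
ΣF_x = 0: B_x = 0.
ΣF_y = 0: B_y − 5.74·5.6 = 0 → B_y = 32.14 kip.
ΣM about B: M_B − (5.74·5.6)·10.2 + 81 = 0 → M_B = 246.9 kip·ft.

B_x = 0, B_y = 32.14 kip, M_B = 246.9 kip·ft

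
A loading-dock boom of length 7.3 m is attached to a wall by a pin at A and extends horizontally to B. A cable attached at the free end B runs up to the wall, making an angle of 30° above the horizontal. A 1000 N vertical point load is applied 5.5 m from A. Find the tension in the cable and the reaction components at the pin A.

T = 1507 N, A_x = 1305 N, A_y = 246.6 N

ΣM about A: T·sin30°·7.3 − 1000·5.5 = 0 → T = 5500/(7.3·0.5) = 1506.85 ≈ 1507 N.
ΣF_x = 0: A_x − T·cos30° = 0 → A_x = 1506.85 × 0.866025 = 1305 N.
ΣF_y = 0: A_y + T·sin30° − 1000 = 0 → A_y = 1000 − 1506.85 × 0.5 = 246.6 N.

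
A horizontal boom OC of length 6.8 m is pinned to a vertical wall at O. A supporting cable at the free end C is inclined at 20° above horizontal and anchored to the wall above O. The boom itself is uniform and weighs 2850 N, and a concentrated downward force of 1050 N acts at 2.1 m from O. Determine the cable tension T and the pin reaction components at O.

T = 5115 N, O_x = 4806 N, O_y = 2151 N

ΣM about O: T·sin20°·6.8 − 2850·3.4 − 1050·2.1 = 0 → T = 11895/(6.8·0.34202) = 5114.51 ≈ 5115 N.
ΣF_x = 0: O_x − T·cos20° = 0 → O_x = 5114.51 × 0.939693 = 4806 N.
ΣF_y = 0: O_y + T·sin20° − 2850 − 1050 = 0 → O_y = 3900 − 5114.51 × 0.34202 = 2151 N.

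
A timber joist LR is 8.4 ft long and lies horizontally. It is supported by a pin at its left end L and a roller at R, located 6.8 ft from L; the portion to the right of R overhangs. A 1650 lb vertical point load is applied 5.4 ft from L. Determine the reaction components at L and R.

L_x = 0, L_y = 339.7 lb, R_y = 1310 lb

ΣM about L: R_y·6.8 − 1650·5.4 = 0 → R_y = 8910/6.8 = 1310.29 ≈ 1310 lb.
ΣF_y = 0: L_y + 1310.29 − 1650 = 0 → L_y = 339.7 lb.
ΣF_x = 0: no horizontal applied forces, so L_x = 0.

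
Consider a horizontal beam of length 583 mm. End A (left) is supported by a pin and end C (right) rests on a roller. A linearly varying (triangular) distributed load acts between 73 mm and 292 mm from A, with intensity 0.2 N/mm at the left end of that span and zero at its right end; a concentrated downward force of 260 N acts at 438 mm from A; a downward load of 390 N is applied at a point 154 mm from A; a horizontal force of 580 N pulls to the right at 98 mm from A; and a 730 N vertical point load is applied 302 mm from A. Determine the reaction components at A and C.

Resultant of the triangular load: ½ × 0.2 × 219 = 21.9 N, acting at 146 mm from A (one-third of the span from the peak).
Taking moments about A: C_y·583 − (½·0.2·219)·146 − 260·438 − 390·154 − 730·302 = 0 → C_y = 397597.4/583 = 681.985 ≈ 682.0 N.
ΣF_y = 0: A_y + 681.985 − ½·0.2·219 − 260 − 390 − 730 = 0 → A_y = 719.9 N.
ΣF_x = 0: A_x + 580 = 0 → A_x = -580.0 N.

A_x = -580.0 N, A_y = 719.9 N, C_y = 682.0 N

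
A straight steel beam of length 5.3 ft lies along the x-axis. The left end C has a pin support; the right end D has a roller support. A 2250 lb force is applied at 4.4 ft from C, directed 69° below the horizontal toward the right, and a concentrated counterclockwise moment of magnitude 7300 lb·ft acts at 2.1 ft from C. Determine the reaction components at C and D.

Taking moments about C: D_y·5.3 − 2250·sin69°·4.4 + 7300 = 0 → D_y = 1942.45/5.3 = 366.5 lb.
ΣF_y = 0: C_y + 366.5 − 2250·sin69° = 0 → C_y = 1734 lb.
ΣF_x = 0: C_x + 2250·cos69° = 0 → C_x = -806.3 lb.

C_x = -806.3 lb, C_y = 1734 lb, D_y = 366.5 lb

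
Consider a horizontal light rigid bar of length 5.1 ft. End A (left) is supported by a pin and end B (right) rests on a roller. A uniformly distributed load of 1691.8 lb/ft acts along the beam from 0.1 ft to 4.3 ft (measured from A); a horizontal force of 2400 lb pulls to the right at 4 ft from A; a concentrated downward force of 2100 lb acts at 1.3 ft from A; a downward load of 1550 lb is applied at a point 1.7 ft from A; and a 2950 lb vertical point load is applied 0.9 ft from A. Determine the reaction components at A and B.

A_x = -2400 lb, A_y = 9068 lb, B_y = 4638 lb

Resultant of the distributed load: 1691.8 × 4.2 = 7105.56 lb at 2.2 ft from A.
Taking moments about A: B_y·5.1 − (1691.8·4.2)·2.2 − 2100·1.3 − 1550·1.7 − 2950·0.9 = 0 → B_y = 23652.232/5.1 = 4637.69 ≈ 4638 lb.
ΣF_y = 0: A_y + 4637.69 − 1691.8·4.2 − 2100 − 1550 − 2950 = 0 → A_y = 9068 lb.
ΣF_x = 0: A_x + 2400 = 0 → A_x = -2400 lb.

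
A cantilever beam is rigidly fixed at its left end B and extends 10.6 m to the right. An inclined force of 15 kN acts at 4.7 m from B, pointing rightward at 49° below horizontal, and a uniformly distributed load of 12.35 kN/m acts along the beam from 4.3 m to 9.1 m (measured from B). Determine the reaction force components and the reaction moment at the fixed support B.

B_x = -9.841 kN, B_y = 70.60 kN, M_B = 450.4 kN·m

Resultant of the distributed load: 12.35 × 4.8 = 59.28 kN at 6.7 m from B.
ΣF_x = 0: B_x + 15·cos49° = 0 → B_x = -9.841 kN.
ΣF_y = 0: B_y − 15·sin49° − 12.35·4.8 = 0 → B_y = 70.60 kN.
ΣM about B: M_B − 15·sin49°·4.7 − (12.35·4.8)·6.7 = 0 → M_B = 450.4 kN·m.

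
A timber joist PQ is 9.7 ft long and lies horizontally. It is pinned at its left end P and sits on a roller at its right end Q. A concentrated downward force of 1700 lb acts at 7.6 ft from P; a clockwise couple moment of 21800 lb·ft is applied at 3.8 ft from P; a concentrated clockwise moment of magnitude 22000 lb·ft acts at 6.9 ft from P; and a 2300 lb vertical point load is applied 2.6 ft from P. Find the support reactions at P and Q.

P_x = 0, P_y = -2464 lb, Q_y = 6464 lb

Moments about P: Q_y·9.7 − 1700·7.6 − 21800 − 22000 − 2300·2.6 = 0 → Q_y = 62700/9.7 = 6463.92 ≈ 6464 lb.
ΣF_y = 0: P_y + 6463.92 − 1700 − 2300 = 0 → P_y = -2464 lb.
ΣF_x = 0: no horizontal applied forces, so P_x = 0.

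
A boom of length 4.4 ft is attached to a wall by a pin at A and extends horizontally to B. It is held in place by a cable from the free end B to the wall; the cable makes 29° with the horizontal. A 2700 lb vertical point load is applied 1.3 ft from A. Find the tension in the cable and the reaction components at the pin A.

T = 1645 lb, A_x = 1439 lb, A_y = 1902 lb

ΣM about A: T·sin29°·4.4 − 2700·1.3 = 0 → T = 3510/(4.4·0.48481) = 1645.44 ≈ 1645 lb.
ΣF_x = 0: A_x − T·cos29° = 0 → A_x = 1645.44 × 0.87462 = 1439 lb.
ΣF_y = 0: A_y + T·sin29° − 2700 = 0 → A_y = 2700 − 1645.44 × 0.48481 = 1902 lb.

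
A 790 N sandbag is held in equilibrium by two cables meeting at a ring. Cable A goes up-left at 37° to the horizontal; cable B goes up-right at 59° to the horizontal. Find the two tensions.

ΣF_x = 0: −T_A·cos37° + T_B·cos59° = 0 → T_B = 1.55063·T_A.
ΣF_y = 0: T_A·sin37° + T_B·sin59° = 790.
Substitute: T_A·(0.601815 + 1.55063·0.857167) = 790 → T_A = 409.122 ≈ 409.1 N.
Then T_B = 1.55063 × 409.122 = 634.4 N.

T_A = 409.1 N, T_B = 634.4 N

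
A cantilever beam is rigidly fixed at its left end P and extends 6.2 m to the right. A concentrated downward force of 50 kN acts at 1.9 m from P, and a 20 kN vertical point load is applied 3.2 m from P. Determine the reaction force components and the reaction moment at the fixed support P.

ΣF_x = 0: P_x = 0.
ΣF_y = 0: P_y − 50 − 20 = 0 → P_y = 70.00 kN.
ΣM about P: M_P − 50·1.9 − 20·3.2 = 0 → M_P = 159.0 kN·m.

P_x = 0, P_y = 70.00 kN, M_P = 159.0 kN·m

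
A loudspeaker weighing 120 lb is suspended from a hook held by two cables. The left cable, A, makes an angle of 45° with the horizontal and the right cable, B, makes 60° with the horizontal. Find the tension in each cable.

ΣF_x = 0: −T_A·cos45° + T_B·cos60° = 0 → T_B = 1.41421·T_A.
ΣF_y = 0: T_A·sin45° + T_B·sin60° = 120.
Substitute: T_A·(0.707107 + 1.41421·0.866025) = 120 → T_A = 62.1167 ≈ 62.12 lb.
Then T_B = 1.41421 × 62.1167 = 87.85 lb.

T_A = 62.12 lb, T_B = 87.85 lb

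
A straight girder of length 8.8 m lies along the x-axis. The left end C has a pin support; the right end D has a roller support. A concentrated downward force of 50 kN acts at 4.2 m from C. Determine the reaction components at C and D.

C_x = 0, C_y = 26.14 kN, D_y = 23.86 kN

Taking moments about C: D_y·8.8 − 50·4.2 = 0 → D_y = 210/8.8 = 23.8636 ≈ 23.86 kN.
ΣF_y = 0: C_y + 23.8636 − 50 = 0 → C_y = 26.14 kN.
ΣF_x = 0: no horizontal applied forces, so C_x = 0.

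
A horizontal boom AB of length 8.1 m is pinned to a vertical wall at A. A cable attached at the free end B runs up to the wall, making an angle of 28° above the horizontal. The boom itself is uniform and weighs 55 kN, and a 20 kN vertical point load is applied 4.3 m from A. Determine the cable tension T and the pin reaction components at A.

T = 81.19 kN, A_x = 71.69 kN, A_y = 36.88 kN

ΣM about A: T·sin28°·8.1 − 55·4.05 − 20·4.3 = 0 → T = 308.75/(8.1·0.469472) = 81.1918 ≈ 81.19 kN.
ΣF_x = 0: A_x − T·cos28° = 0 → A_x = 81.1918 × 0.882948 = 71.69 kN.
ΣF_y = 0: A_y + T·sin28° − 55 − 20 = 0 → A_y = 75 − 81.1918 × 0.469472 = 36.88 kN.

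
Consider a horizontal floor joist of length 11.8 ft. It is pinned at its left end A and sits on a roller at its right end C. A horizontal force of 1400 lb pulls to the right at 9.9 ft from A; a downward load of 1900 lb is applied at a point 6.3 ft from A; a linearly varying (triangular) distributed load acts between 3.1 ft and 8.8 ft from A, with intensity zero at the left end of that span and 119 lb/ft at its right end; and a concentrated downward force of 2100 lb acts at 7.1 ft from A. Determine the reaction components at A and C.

Resultant of the triangular load: ½ × 119 × 5.7 = 339.15 lb, acting at 6.9 ft from A (one-third of the span from the peak).
Moments about A: C_y·11.8 − 1900·6.3 − (½·119·5.7)·6.9 − 2100·7.1 = 0 → C_y = 29220.135/11.8 = 2476.28 ≈ 2476 lb.
ΣF_y = 0: A_y + 2476.28 − 1900 − ½·119·5.7 − 2100 = 0 → A_y = 1863 lb.
ΣF_x = 0: A_x + 1400 = 0 → A_x = -1400 lb.

A_x = -1400 lb, A_y = 1863 lb, C_y = 2476 lb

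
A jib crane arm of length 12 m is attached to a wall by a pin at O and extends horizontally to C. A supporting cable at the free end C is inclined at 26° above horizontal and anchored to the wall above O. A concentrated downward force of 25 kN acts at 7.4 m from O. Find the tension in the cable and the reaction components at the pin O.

T = 35.17 kN, O_x = 31.61 kN, O_y = 9.583 kN

ΣM about O: T·sin26°·12 − 25·7.4 = 0 → T = 185/(12·0.438371) = 35.1681 ≈ 35.17 kN.
ΣF_x = 0: O_x − T·cos26° = 0 → O_x = 35.1681 × 0.898794 = 31.61 kN.
ΣF_y = 0: O_y + T·sin26° − 25 = 0 → O_y = 25 − 35.1681 × 0.438371 = 9.583 kN.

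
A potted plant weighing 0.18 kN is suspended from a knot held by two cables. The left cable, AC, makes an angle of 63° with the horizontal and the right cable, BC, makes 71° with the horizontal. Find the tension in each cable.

T_AC = 0.08147 kN, T_BC = 0.1136 kN

ΣF_x = 0: −T_AC·cos63° + T_BC·cos71° = 0 → T_BC = 1.39446·T_AC.
ΣF_y = 0: T_AC·sin63° + T_BC·sin71° = 0.18.
Substitute: T_AC·(0.891007 + 1.39446·0.945519) = 0.18 → T_AC = 0.0814666 ≈ 0.08147 kN.
Then T_BC = 1.39446 × 0.0814666 = 0.1136 kN.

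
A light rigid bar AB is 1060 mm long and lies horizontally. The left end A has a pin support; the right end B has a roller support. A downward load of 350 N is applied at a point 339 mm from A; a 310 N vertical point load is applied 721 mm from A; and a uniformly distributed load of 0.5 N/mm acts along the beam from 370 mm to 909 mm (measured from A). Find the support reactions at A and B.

Resultant of the distributed load: 0.5 × 539 = 269.5 N at 639.5 mm from A.
Moments about A: B_y·1060 − 350·339 − 310·721 − (0.5·539)·639.5 = 0 → B_y = 514505.25/1060 = 485.382 ≈ 485.4 N.
ΣF_y = 0: A_y + 485.382 − 350 − 310 − 0.5·539 = 0 → A_y = 444.1 N.
ΣF_x = 0: no horizontal applied forces, so A_x = 0.

A_x = 0, A_y = 444.1 N, B_y = 485.4 N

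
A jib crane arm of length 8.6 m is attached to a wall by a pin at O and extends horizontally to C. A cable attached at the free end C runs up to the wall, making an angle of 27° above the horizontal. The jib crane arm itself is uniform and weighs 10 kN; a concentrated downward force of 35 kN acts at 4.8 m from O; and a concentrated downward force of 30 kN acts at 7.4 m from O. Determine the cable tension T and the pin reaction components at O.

ΣM about O: T·sin27°·8.6 − 10·4.3 − 35·4.8 − 30·7.4 = 0 → T = 433/(8.6·0.45399) = 110.903 ≈ 110.9 kN.
ΣF_x = 0: O_x − T·cos27° = 0 → O_x = 110.903 × 0.891007 = 98.82 kN.
ΣF_y = 0: O_y + T·sin27° − 10 − 35 − 30 = 0 → O_y = 75 − 110.903 × 0.45399 = 24.65 kN.

T = 110.9 kN, O_x = 98.82 kN, O_y = 24.65 kN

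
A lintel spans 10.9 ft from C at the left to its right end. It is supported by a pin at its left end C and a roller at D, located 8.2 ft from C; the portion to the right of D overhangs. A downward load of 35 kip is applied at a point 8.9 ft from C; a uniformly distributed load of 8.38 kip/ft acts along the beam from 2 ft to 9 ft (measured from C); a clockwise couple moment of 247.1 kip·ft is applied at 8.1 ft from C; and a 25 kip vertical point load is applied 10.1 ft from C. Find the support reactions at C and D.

C_x = 0, C_y = -19.60 kip, D_y = 138.3 kip

Resultant of the distributed load: 8.38 × 7 = 58.66 kip at 5.5 ft from C.
ΣM about C: D_y·8.2 − 35·8.9 − (8.38·7)·5.5 − 247.1 − 25·10.1 = 0 → D_y = 1133.73/8.2 = 138.26 ≈ 138.3 kip.
ΣF_y = 0: C_y + 138.26 − 35 − 8.38·7 − 25 = 0 → C_y = -19.60 kip.
ΣF_x = 0: no horizontal applied forces, so C_x = 0.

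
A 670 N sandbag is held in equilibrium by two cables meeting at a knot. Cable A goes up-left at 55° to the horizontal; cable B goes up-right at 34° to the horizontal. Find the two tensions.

T_A = 555.5 N, T_B = 384.4 N

ΣF_x = 0: −T_A·cos55° + T_B·cos34° = 0 → T_B = 0.691858·T_A.
ΣF_y = 0: T_A·sin55° + T_B·sin34° = 670.
Substitute: T_A·(0.819152 + 0.691858·0.559193) = 670 → T_A = 555.54 ≈ 555.5 N.
Then T_B = 0.691858 × 555.54 = 384.4 N.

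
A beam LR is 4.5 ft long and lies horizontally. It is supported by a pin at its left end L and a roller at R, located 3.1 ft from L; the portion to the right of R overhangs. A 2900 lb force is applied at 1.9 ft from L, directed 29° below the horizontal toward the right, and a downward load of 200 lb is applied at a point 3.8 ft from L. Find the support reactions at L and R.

L_x = -2536 lb, L_y = 499.1 lb, R_y = 1107 lb

ΣM about L: R_y·3.1 − 2900·sin29°·1.9 − 200·3.8 = 0 → R_y = 3431.3/3.1 = 1106.87 ≈ 1107 lb.
ΣF_y = 0: L_y + 1106.87 − 2900·sin29° − 200 = 0 → L_y = 499.1 lb.
ΣF_x = 0: L_x + 2900·cos29° = 0 → L_x = -2536 lb.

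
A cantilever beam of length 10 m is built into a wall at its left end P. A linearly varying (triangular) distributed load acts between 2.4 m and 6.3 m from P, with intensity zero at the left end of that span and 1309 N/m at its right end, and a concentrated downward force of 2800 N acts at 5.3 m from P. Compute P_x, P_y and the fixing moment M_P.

Resultant of the triangular load: ½ × 1309 × 3.9 = 2552.55 N, acting at 5 m from P (one-third of the span from the peak).
ΣF_x = 0: P_x = 0.
ΣF_y = 0: P_y − ½·1309·3.9 − 2800 = 0 → P_y = 5353 N.
ΣM about P: M_P − (½·1309·3.9)·5 − 2800·5.3 = 0 → M_P = 27600 N·m.

P_x = 0, P_y = 5353 N, M_P = 27600 N·m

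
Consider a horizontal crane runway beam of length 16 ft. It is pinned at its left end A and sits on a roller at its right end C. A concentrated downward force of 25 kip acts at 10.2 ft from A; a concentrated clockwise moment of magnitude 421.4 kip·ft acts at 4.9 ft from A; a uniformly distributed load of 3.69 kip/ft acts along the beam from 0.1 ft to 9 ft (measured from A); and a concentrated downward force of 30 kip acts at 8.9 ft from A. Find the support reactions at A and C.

Resultant of the distributed load: 3.69 × 8.9 = 32.841 kip at 4.55 ft from A.
ΣM about A: C_y·16 − 25·10.2 − 421.4 − (3.69·8.9)·4.55 − 30·8.9 = 0 → C_y = 1092.82655/16 = 68.3017 ≈ 68.30 kip.
ΣF_y = 0: A_y + 68.3017 − 25 − 3.69·8.9 − 30 = 0 → A_y = 19.54 kip.
ΣF_x = 0: no horizontal applied forces, so A_x = 0.

A_x = 0, A_y = 19.54 kip, C_y = 68.30 kip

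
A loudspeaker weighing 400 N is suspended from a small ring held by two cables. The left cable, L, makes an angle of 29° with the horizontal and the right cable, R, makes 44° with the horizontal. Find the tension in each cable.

ΣF_x = 0: −T_L·cos29° + T_R·cos44° = 0 → T_R = 1.21586·T_L.
ΣF_y = 0: T_L·sin29° + T_R·sin44° = 400.
Substitute: T_L·(0.48481 + 1.21586·0.694658) = 400 → T_L = 300.884 ≈ 300.9 N.
Then T_R = 1.21586 × 300.884 = 365.8 N.

T_L = 300.9 N, T_R = 365.8 N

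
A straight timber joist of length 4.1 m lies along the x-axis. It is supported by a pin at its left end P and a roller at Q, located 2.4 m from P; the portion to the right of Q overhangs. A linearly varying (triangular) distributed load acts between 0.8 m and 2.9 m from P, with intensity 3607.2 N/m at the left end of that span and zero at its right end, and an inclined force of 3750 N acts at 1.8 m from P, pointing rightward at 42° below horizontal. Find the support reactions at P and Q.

P_x = -2787 N, P_y = 2048 N, Q_y = 4249 N

Resultant of the triangular load: ½ × 3607.2 × 2.1 = 3787.56 N, acting at 1.5 m from P (one-third of the span from the peak).
Moments about P: Q_y·2.4 − (½·3607.2·2.1)·1.5 − 3750·sin42°·1.8 = 0 → Q_y = 10198/2.4 = 4249.17 ≈ 4249 N.
ΣF_y = 0: P_y + 4249.17 − ½·3607.2·2.1 − 3750·sin42° = 0 → P_y = 2048 N.
ΣF_x = 0: P_x + 3750·cos42° = 0 → P_x = -2787 N.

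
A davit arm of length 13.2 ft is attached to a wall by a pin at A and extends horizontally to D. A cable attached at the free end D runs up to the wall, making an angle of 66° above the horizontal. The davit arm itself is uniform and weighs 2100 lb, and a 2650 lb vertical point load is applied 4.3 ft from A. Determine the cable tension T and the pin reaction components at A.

T = 2094 lb, A_x = 851.8 lb, A_y = 2837 lb

ΣM about A: T·sin66°·13.2 − 2100·6.6 − 2650·4.3 = 0 → T = 25255/(13.2·0.913545) = 2094.32 ≈ 2094 lb.
ΣF_x = 0: A_x − T·cos66° = 0 → A_x = 2094.32 × 0.406737 = 851.8 lb.
ΣF_y = 0: A_y + T·sin66° − 2100 − 2650 = 0 → A_y = 4750 − 2094.32 × 0.913545 = 2837 lb.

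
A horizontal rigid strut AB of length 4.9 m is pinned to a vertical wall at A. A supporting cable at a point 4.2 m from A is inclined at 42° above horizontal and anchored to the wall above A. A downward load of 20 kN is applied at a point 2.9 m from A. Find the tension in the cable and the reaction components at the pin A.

ΣM about A: T·sin42°·4.2 − 20·2.9 = 0 → T = 58/(4.2·0.669131) = 20.638 ≈ 20.64 kN.
ΣF_x = 0: A_x − T·cos42° = 0 → A_x = 20.638 × 0.743145 = 15.34 kN.
ΣF_y = 0: A_y + T·sin42° − 20 = 0 → A_y = 20 − 20.638 × 0.669131 = 6.190 kN.

T = 20.64 kN, A_x = 15.34 kN, A_y = 6.190 kN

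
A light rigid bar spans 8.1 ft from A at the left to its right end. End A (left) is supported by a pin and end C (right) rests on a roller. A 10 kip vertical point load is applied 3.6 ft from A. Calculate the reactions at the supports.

ΣM about A: C_y·8.1 − 10·3.6 = 0 → C_y = 36/8.1 = 4.44444 ≈ 4.444 kip.
ΣF_y = 0: A_y + 4.44444 − 10 = 0 → A_y = 5.556 kip.
ΣF_x = 0: no horizontal applied forces, so A_x = 0.

A_x = 0, A_y = 5.556 kip, C_y = 4.444 kip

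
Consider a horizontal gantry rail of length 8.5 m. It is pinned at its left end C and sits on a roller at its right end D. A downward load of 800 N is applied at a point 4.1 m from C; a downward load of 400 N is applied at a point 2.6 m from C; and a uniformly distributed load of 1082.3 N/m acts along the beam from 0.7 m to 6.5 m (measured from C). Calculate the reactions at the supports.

C_x = 0, C_y = 4310 N, D_y = 3167 N

Resultant of the distributed load: 1082.3 × 5.8 = 6277.34 N at 3.6 m from C.
Taking moments about C: D_y·8.5 − 800·4.1 − 400·2.6 − (1082.3·5.8)·3.6 = 0 → D_y = 26918.424/8.5 = 3166.87 ≈ 3167 N.
ΣF_y = 0: C_y + 3166.87 − 800 − 400 − 1082.3·5.8 = 0 → C_y = 4310 N.
ΣF_x = 0: no horizontal applied forces, so C_x = 0.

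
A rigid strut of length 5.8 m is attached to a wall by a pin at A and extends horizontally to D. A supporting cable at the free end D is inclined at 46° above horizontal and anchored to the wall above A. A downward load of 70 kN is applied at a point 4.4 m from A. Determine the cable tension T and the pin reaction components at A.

T = 73.82 kN, A_x = 51.28 kN, A_y = 16.90 kN

ΣM about A: T·sin46°·5.8 − 70·4.4 = 0 → T = 308/(5.8·0.71934) = 73.8225 ≈ 73.82 kN.
ΣF_x = 0: A_x − T·cos46° = 0 → A_x = 73.8225 × 0.694658 = 51.28 kN.
ΣF_y = 0: A_y + T·sin46° − 70 = 0 → A_y = 70 − 73.8225 × 0.71934 = 16.90 kN.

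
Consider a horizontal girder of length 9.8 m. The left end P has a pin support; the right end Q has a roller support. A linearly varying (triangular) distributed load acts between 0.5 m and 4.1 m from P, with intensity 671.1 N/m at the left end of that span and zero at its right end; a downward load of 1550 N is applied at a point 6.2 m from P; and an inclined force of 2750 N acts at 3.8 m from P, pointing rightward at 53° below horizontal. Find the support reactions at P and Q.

Resultant of the triangular load: ½ × 671.1 × 3.6 = 1207.98 N, acting at 1.7 m from P (one-third of the span from the peak).
ΣM about P: Q_y·9.8 − (½·671.1·3.6)·1.7 − 1550·6.2 − 2750·sin53°·3.8 = 0 → Q_y = 20009.3/9.8 = 2041.77 ≈ 2042 N.
ΣF_y = 0: P_y + 2041.77 − ½·671.1·3.6 − 1550 − 2750·sin53° = 0 → P_y = 2912 N.
ΣF_x = 0: P_x + 2750·cos53° = 0 → P_x = -1655 N.

P_x = -1655 N, P_y = 2912 N, Q_y = 2042 N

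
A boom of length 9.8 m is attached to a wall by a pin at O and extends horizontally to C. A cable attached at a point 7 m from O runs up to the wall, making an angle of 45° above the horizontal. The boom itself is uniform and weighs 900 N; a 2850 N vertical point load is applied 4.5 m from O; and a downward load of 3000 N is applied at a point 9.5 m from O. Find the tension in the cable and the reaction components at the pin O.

ΣM about O: T·sin45°·7 − 900·4.9 − 2850·4.5 − 3000·9.5 = 0 → T = 45735/(7·0.707107) = 9239.86 ≈ 9240 N.
ΣF_x = 0: O_x − T·cos45° = 0 → O_x = 9239.86 × 0.707107 = 6534 N.
ΣF_y = 0: O_y + T·sin45° − 900 − 2850 − 3000 = 0 → O_y = 6750 − 9239.86 × 0.707107 = 216.4 N.

T = 9240 N, O_x = 6534 N, O_y = 216.4 N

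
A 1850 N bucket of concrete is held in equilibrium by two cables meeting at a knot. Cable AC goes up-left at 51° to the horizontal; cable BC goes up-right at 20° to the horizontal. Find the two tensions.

T_AC = 1839 N, T_BC = 1231 N

ΣF_x = 0: −T_AC·cos51° + T_BC·cos20° = 0 → T_BC = 0.669709·T_AC.
ΣF_y = 0: T_AC·sin51° + T_BC·sin20° = 1850.
Substitute: T_AC·(0.777146 + 0.669709·0.34202) = 1850 → T_AC = 1838.6 ≈ 1839 N.
Then T_BC = 0.669709 × 1838.6 = 1231 N.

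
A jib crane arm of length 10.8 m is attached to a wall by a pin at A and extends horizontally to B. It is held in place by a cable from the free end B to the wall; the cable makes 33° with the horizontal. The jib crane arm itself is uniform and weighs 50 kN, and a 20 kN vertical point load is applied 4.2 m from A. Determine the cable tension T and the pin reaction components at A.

T = 60.18 kN, A_x = 50.47 kN, A_y = 37.22 kN

ΣM about A: T·sin33°·10.8 − 50·5.4 − 20·4.2 = 0 → T = 354/(10.8·0.544639) = 60.1826 ≈ 60.18 kN.
ΣF_x = 0: A_x − T·cos33° = 0 → A_x = 60.1826 × 0.838671 = 50.47 kN.
ΣF_y = 0: A_y + T·sin33° − 50 − 20 = 0 → A_y = 70 − 60.1826 × 0.544639 = 37.22 kN.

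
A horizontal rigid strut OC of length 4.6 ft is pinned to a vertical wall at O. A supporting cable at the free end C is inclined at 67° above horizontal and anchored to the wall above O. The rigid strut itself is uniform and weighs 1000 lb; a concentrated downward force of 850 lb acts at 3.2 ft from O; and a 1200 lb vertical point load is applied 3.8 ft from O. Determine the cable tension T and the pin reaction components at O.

ΣM about O: T·sin67°·4.6 − 1000·2.3 − 850·3.2 − 1200·3.8 = 0 → T = 9580/(4.6·0.920505) = 2262.46 ≈ 2262 lb.
ΣF_x = 0: O_x − T·cos67° = 0 → O_x = 2262.46 × 0.390731 = 884.0 lb.
ΣF_y = 0: O_y + T·sin67° − 1000 − 850 − 1200 = 0 → O_y = 3050 − 2262.46 × 0.920505 = 967.4 lb.

T = 2262 lb, O_x = 884.0 lb, O_y = 967.4 lb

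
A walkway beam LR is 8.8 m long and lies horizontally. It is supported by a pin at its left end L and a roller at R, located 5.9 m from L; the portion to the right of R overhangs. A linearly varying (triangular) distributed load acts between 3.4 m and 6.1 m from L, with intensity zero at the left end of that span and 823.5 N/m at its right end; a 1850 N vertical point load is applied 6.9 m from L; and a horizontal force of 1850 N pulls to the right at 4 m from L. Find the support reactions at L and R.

L_x = -1850 N, L_y = -181.7 N, R_y = 3143 N

Resultant of the triangular load: ½ × 823.5 × 2.7 = 1111.725 N, acting at 5.2 m from L (one-third of the span from the peak).
Moments about L: R_y·5.9 − (½·823.5·2.7)·5.2 − 1850·6.9 = 0 → R_y = 18545.97/5.9 = 3143.38 ≈ 3143 N.
ΣF_y = 0: L_y + 3143.38 − ½·823.5·2.7 − 1850 = 0 → L_y = -181.7 N.
ΣF_x = 0: L_x + 1850 = 0 → L_x = -1850 N.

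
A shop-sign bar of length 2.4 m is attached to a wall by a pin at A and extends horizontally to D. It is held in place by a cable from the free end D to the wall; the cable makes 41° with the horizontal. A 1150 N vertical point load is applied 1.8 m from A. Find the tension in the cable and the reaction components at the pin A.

T = 1315 N, A_x = 992.2 N, A_y = 287.5 N

ΣM about A: T·sin41°·2.4 − 1150·1.8 = 0 → T = 2070/(2.4·0.656059) = 1314.67 ≈ 1315 N.
ΣF_x = 0: A_x − T·cos41° = 0 → A_x = 1314.67 × 0.75471 = 992.2 N.
ΣF_y = 0: A_y + T·sin41° − 1150 = 0 → A_y = 1150 − 1314.67 × 0.656059 = 287.5 N.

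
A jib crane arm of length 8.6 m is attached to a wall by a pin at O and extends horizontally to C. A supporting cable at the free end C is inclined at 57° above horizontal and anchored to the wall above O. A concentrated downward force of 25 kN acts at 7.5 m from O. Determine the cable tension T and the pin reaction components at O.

T = 26.00 kN, O_x = 14.16 kN, O_y = 3.198 kN

ΣM about O: T·sin57°·8.6 − 25·7.5 = 0 → T = 187.5/(8.6·0.838671) = 25.9963 ≈ 26.00 kN.
ΣF_x = 0: O_x − T·cos57° = 0 → O_x = 25.9963 × 0.544639 = 14.16 kN.
ΣF_y = 0: O_y + T·sin57° − 25 = 0 → O_y = 25 − 25.9963 × 0.838671 = 3.198 kN.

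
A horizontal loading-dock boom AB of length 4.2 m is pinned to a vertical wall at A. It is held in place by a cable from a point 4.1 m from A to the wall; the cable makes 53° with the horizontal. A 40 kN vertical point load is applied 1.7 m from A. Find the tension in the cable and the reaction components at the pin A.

ΣM about A: T·sin53°·4.1 − 40·1.7 = 0 → T = 68/(4.1·0.798636) = 20.7671 ≈ 20.77 kN.
ΣF_x = 0: A_x − T·cos53° = 0 → A_x = 20.7671 × 0.601815 = 12.50 kN.
ΣF_y = 0: A_y + T·sin53° − 40 = 0 → A_y = 40 − 20.7671 × 0.798636 = 23.41 kN.

T = 20.77 kN, A_x = 12.50 kN, A_y = 23.41 kN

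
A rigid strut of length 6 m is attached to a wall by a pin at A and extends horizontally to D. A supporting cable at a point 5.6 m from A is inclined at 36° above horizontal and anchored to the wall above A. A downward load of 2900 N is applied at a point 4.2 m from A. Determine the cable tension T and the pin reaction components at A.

ΣM about A: T·sin36°·5.6 − 2900·4.2 = 0 → T = 12180/(5.6·0.587785) = 3700.33 ≈ 3700 N.
ΣF_x = 0: A_x − T·cos36° = 0 → A_x = 3700.33 × 0.809017 = 2994 N.
ΣF_y = 0: A_y + T·sin36° − 2900 = 0 → A_y = 2900 − 3700.33 × 0.587785 = 725.0 N.

T = 3700 N, A_x = 2994 N, A_y = 725.0 N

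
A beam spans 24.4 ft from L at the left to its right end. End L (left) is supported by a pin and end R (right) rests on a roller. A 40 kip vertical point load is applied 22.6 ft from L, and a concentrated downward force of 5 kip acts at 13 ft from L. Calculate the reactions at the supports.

ΣM about L: R_y·24.4 − 40·22.6 − 5·13 = 0 → R_y = 969/24.4 = 39.7131 ≈ 39.71 kip.
ΣF_y = 0: L_y + 39.7131 − 40 − 5 = 0 → L_y = 5.287 kip.
ΣF_x = 0: no horizontal applied forces, so L_x = 0.

L_x = 0, L_y = 5.287 kip, R_y = 39.71 kip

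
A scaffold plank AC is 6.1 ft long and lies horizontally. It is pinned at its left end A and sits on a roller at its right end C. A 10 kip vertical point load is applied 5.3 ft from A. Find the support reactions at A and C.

A_x = 0, A_y = 1.311 kip, C_y = 8.689 kip

Moments about A: C_y·6.1 − 10·5.3 = 0 → C_y = 53/6.1 = 8.68852 ≈ 8.689 kip.
ΣF_y = 0: A_y + 8.68852 − 10 = 0 → A_y = 1.311 kip.
ΣF_x = 0: no horizontal applied forces, so A_x = 0.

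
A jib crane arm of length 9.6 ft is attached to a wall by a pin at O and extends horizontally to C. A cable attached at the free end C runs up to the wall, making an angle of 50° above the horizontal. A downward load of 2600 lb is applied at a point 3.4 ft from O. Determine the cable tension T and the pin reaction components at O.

T = 1202 lb, O_x = 772.7 lb, O_y = 1679 lb

ΣM about O: T·sin50°·9.6 − 2600·3.4 = 0 → T = 8840/(9.6·0.766044) = 1202.06 ≈ 1202 lb.
ΣF_x = 0: O_x − T·cos50° = 0 → O_x = 1202.06 × 0.642788 = 772.7 lb.
ΣF_y = 0: O_y + T·sin50° − 2600 = 0 → O_y = 2600 − 1202.06 × 0.766044 = 1679 lb.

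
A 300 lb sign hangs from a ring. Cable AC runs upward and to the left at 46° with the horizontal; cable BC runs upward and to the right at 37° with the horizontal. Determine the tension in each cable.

T_AC = 241.4 lb, T_BC = 210.0 lb

ΣF_x = 0: −T_AC·cos46° + T_BC·cos37° = 0 → T_BC = 0.869807·T_AC.
ΣF_y = 0: T_AC·sin46° + T_BC·sin37° = 300.
Substitute: T_AC·(0.71934 + 0.869807·0.601815) = 300 → T_AC = 241.39 ≈ 241.4 lb.
Then T_BC = 0.869807 × 241.39 = 210.0 lb.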